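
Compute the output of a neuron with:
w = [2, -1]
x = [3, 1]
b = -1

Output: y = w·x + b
y = 4

y = (2)(3) + (-1)(1) + -1 = 4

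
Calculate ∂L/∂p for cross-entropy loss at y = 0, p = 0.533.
∂L/∂p = 2.141

∂L/∂p = -y/p + (1-y)/(1-p) = 0 + 1/0.467 = 2.141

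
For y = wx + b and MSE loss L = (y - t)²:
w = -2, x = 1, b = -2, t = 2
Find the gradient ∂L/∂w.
∂L/∂w = -12

y = wx + b = (-2)(1) + -2 = -4
∂L/∂y = 2(y - t) = 2(-4 - 2) = -12
∂y/∂w = x = 1
∂L/∂w = ∂L/∂y · ∂y/∂w = -12 × 1 = -12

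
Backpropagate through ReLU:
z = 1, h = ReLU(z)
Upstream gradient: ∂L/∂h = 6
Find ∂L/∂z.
∂L/∂z = 6

h = ReLU(1) = 1
Since z > 0: ∂h/∂z = 1
∂L/∂z = ∂L/∂h · ∂h/∂z = 6 × 1 = 6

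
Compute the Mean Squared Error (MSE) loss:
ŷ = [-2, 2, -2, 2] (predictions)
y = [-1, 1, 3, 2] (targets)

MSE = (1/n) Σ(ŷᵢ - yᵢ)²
MSE = 6.75

MSE = (1/4)((-2--1)² + (2-1)² + (-2-3)² + (2-2)²) = (1/4)(1 + 1 + 25 + 0) = 6.75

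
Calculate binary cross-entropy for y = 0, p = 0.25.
L = 0.2877

L = -0·log(0.25) - 1·log(0.75) = -log(0.75) = 0.2877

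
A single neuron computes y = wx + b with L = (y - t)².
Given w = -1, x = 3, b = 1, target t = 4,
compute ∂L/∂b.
∂L/∂b = -12

y = wx + b = (-1)(3) + 1 = -2
∂L/∂y = 2(y - t) = 2(-2 - 4) = -12
∂y/∂b = 1
∂L/∂b = ∂L/∂y · ∂y/∂b = -12 × 1 = -12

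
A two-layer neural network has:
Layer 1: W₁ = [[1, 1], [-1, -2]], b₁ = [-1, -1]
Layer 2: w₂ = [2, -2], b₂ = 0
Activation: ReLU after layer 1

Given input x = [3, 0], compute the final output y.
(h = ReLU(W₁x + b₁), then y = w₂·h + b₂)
y = 4

Layer 1 pre-activation: z₁ = [2, -4]
After ReLU: h = [2, 0]
Layer 2 output: y = 2×2 + -2×0 + 0 = 4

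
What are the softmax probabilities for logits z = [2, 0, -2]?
p = [0.8668, 0.1173, 0.0159]

exp(z) = [7.389, 1, 0.1353]
Sum = 8.524
p = [0.8668, 0.1173, 0.0159]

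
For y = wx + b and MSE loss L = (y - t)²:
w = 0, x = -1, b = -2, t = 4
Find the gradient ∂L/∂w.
∂L/∂w = 12

y = wx + b = (0)(-1) + -2 = -2
∂L/∂y = 2(y - t) = 2(-2 - 4) = -12
∂y/∂w = x = -1
∂L/∂w = ∂L/∂y · ∂y/∂w = -12 × -1 = 12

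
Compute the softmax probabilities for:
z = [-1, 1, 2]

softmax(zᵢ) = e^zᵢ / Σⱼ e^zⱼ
p = [0.0351, 0.2595, 0.7054]

exp(z) = [0.3679, 2.718, 7.389]
Sum = 10.48
p = [0.0351, 0.2595, 0.7054]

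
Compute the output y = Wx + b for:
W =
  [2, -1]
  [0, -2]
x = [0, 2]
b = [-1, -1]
y = [-3, -5]

Wx = [2×0 + -1×2, 0×0 + -2×2]
   = [-2, -4]
y = Wx + b = [-2 + -1, -4 + -1] = [-3, -5]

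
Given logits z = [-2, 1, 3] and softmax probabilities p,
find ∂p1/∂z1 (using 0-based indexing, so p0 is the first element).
∂p1/∂z1 = 0.1045

p = softmax(z) = [0.0059, 0.1185, 0.8756]
p1 = 0.1185

∂p1/∂z1 = p1(1 - p1) = 0.1185 × (1 - 0.1185) = 0.1045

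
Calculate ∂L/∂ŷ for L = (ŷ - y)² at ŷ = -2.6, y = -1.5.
∂L/∂ŷ = -2.2

∂L/∂ŷ = 2(ŷ - y) = 2(-2.6 - -1.5) = 2(-1.1) = -2.2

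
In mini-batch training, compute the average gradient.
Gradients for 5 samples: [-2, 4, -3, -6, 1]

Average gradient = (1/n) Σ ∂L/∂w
Average gradient = -1.2

Average = (1/5)(-2 + 4 + -3 + -6 + 1) = -6/5 = -1.2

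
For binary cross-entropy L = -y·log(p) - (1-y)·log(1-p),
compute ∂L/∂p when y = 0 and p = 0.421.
∂L/∂p = 1.727

∂L/∂p = -y/p + (1-y)/(1-p) = 0 + 1/0.579 = 1.727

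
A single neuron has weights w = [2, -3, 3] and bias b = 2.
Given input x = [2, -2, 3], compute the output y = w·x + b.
y = 21

y = (2)(2) + (-3)(-2) + (3)(3) + 2 = 21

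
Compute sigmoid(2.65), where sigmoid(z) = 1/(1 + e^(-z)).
0.934

sigmoid(2.65) = 1/(1 + e^(-2.65)) = 1/(1 + 0.07065) = 0.934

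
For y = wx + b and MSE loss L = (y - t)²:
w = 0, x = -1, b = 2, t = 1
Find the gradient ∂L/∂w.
∂L/∂w = -2

y = wx + b = (0)(-1) + 2 = 2
∂L/∂y = 2(y - t) = 2(2 - 1) = 2
∂y/∂w = x = -1
∂L/∂w = ∂L/∂y · ∂y/∂w = 2 × -1 = -2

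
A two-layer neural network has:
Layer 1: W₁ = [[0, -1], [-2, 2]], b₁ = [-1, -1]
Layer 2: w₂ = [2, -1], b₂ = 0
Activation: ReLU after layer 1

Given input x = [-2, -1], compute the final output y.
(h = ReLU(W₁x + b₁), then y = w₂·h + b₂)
y = -1

Layer 1 pre-activation: z₁ = [0, 1]
After ReLU: h = [0, 1]
Layer 2 output: y = 2×0 + -1×1 + 0 = -1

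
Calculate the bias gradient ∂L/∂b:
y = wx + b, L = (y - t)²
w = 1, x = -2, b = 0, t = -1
∂L/∂b = -2

y = wx + b = (1)(-2) + 0 = -2
∂L/∂y = 2(y - t) = 2(-2 - -1) = -2
∂y/∂b = 1
∂L/∂b = ∂L/∂y · ∂y/∂b = -2 × 1 = -2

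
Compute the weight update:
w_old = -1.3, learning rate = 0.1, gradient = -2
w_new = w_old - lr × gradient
w_new = -1.1

w_new = w - η·∂L/∂w = -1.3 - 0.1×(-2) = -1.3 - (-0.2) = -1.1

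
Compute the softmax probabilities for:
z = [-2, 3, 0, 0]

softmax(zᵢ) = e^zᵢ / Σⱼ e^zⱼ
p = [0.0061, 0.9039, 0.045, 0.045]

exp(z) = [0.1353, 20.09, 1, 1]
Sum = 22.22
p = [0.0061, 0.9039, 0.045, 0.045]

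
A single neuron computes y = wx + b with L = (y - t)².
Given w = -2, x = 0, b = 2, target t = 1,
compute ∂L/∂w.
∂L/∂w = 0

y = wx + b = (-2)(0) + 2 = 2
∂L/∂y = 2(y - t) = 2(2 - 1) = 2
∂y/∂w = x = 0
∂L/∂w = ∂L/∂y · ∂y/∂w = 2 × 0 = 0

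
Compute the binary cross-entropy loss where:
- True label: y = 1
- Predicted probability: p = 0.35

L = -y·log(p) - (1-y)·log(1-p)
L = 1.05

L = -1·log(0.35) - 0·log(0.65) = -log(0.35) = 1.05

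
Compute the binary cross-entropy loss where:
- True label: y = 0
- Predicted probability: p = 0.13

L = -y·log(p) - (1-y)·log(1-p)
L = 0.1393

L = -0·log(0.13) - 1·log(0.87) = -log(0.87) = 0.1393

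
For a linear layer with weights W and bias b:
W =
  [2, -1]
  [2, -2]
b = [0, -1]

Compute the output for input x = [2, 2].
y = [2, -1]

Wx = [2×2 + -1×2, 2×2 + -2×2]
   = [2, 0]
y = Wx + b = [2 + 0, 0 + -1] = [2, -1]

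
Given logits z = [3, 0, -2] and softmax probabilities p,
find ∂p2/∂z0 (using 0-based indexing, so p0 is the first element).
∂p2/∂z0 = -0.006036

p = softmax(z) = [0.9465, 0.04712, 0.006377]
p2 = 0.006377, p0 = 0.9465

∂p2/∂z0 = -p2 × p0 = -0.006377 × 0.9465 = -0.006036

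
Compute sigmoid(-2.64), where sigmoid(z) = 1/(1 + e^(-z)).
0.06661

sigmoid(-2.64) = 1/(1 + e^(2.64)) = 1/(1 + 14.01) = 0.06661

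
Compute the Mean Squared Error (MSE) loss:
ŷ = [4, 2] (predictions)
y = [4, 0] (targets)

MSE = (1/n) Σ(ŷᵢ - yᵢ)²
MSE = 2

MSE = (1/2)((4-4)² + (2-0)²) = (1/2)(0 + 4) = 2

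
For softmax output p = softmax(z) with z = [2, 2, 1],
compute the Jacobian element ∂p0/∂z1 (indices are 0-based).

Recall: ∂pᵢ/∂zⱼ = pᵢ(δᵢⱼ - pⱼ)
∂p0/∂z1 = -0.1784

p = softmax(z) = [0.4223, 0.4223, 0.1554]
p0 = 0.4223, p1 = 0.4223

∂p0/∂z1 = -p0 × p1 = -0.4223 × 0.4223 = -0.1784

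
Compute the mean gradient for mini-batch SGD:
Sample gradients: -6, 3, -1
Average gradient = -1.333

Average = (1/3)(-6 + 3 + -1) = -4/3 = -1.333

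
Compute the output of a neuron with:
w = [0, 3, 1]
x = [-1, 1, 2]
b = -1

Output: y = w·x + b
y = 4

y = (0)(-1) + (3)(1) + (1)(2) + -1 = 4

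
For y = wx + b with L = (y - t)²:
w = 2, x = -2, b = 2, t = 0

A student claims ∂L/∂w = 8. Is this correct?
Correct

y = (2)(-2) + 2 = -2
∂L/∂y = 2(y - t) = 2(-2 - 0) = -4
∂y/∂w = x = -2
∂L/∂w = -4 × -2 = 8

Claimed value: 8
Correct: The correct gradient is 8.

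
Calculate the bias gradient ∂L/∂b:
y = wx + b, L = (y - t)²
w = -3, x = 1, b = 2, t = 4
∂L/∂b = -10

y = wx + b = (-3)(1) + 2 = -1
∂L/∂y = 2(y - t) = 2(-1 - 4) = -10
∂y/∂b = 1
∂L/∂b = ∂L/∂y · ∂y/∂b = -10 × 1 = -10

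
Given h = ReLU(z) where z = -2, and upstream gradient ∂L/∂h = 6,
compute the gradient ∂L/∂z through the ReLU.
∂L/∂z = 0

h = ReLU(-2) = 0
Since z < 0: ∂h/∂z = 0
∂L/∂z = ∂L/∂h · ∂h/∂z = 6 × 0 = 0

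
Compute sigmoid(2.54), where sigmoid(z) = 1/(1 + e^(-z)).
0.9269

sigmoid(2.54) = 1/(1 + e^(-2.54)) = 1/(1 + 0.07887) = 0.9269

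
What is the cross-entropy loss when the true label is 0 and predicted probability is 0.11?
L = 0.1165

L = -0·log(0.11) - 1·log(0.89) = -log(0.89) = 0.1165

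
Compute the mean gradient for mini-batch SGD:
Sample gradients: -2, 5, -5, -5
Average gradient = -1.75

Average = (1/4)(-2 + 5 + -5 + -5) = -7/4 = -1.75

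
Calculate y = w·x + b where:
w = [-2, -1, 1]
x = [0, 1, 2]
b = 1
y = 2

y = (-2)(0) + (-1)(1) + (1)(2) + 1 = 2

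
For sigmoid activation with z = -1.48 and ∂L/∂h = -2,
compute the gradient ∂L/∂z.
∂L/∂z = -0.3021

σ(-1.48) = 0.1854
σ'(-1.48) = σ(-1.48)(1 - σ(-1.48)) = 0.1854 × 0.8146 = 0.151
∂L/∂z = ∂L/∂h · σ'(z) = -2 × 0.151 = -0.3021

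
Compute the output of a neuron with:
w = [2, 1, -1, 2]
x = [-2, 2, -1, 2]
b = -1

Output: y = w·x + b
y = 2

y = (2)(-2) + (1)(2) + (-1)(-1) + (2)(2) + -1 = 2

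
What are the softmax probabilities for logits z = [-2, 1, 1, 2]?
p = [0.0104, 0.2097, 0.2097, 0.5701]

exp(z) = [0.1353, 2.718, 2.718, 7.389]
Sum = 12.96
p = [0.0104, 0.2097, 0.2097, 0.5701]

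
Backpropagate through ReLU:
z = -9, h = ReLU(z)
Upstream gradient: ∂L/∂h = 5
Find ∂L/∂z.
∂L/∂z = 0

h = ReLU(-9) = 0
Since z < 0: ∂h/∂z = 0
∂L/∂z = ∂L/∂h · ∂h/∂z = 5 × 0 = 0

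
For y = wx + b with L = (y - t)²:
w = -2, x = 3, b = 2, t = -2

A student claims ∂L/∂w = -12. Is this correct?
Correct

y = (-2)(3) + 2 = -4
∂L/∂y = 2(y - t) = 2(-4 - -2) = -4
∂y/∂w = x = 3
∂L/∂w = -4 × 3 = -12

Claimed value: -12
Correct: The correct gradient is -12.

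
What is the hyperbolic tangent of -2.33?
-0.9812

tanh(-2.33) = (e^(-2.33) - e^(2.33))/(e^(-2.33) + e^(2.33)) = -0.9812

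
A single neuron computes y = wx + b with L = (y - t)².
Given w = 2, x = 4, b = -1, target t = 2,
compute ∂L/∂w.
∂L/∂w = 40

y = wx + b = (2)(4) + -1 = 7
∂L/∂y = 2(y - t) = 2(7 - 2) = 10
∂y/∂w = x = 4
∂L/∂w = ∂L/∂y · ∂y/∂w = 10 × 4 = 40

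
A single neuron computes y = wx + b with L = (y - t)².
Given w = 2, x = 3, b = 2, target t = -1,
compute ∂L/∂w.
∂L/∂w = 54

y = wx + b = (2)(3) + 2 = 8
∂L/∂y = 2(y - t) = 2(8 - -1) = 18
∂y/∂w = x = 3
∂L/∂w = ∂L/∂y · ∂y/∂w = 18 × 3 = 54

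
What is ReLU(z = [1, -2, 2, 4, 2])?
h = [1, 0, 2, 4, 2]

ReLU applied element-wise: max(0,1)=1, max(0,-2)=0, max(0,2)=2, max(0,4)=4, max(0,2)=2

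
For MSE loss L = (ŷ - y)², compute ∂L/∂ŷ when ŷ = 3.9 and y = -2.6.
∂L/∂ŷ = 13.0

∂L/∂ŷ = 2(ŷ - y) = 2(3.9 - -2.6) = 2(6.5) = 13.0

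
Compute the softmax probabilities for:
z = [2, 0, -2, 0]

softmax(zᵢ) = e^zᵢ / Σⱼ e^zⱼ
p = [0.7758, 0.105, 0.0142, 0.105]

exp(z) = [7.389, 1, 0.1353, 1]
Sum = 9.524
p = [0.7758, 0.105, 0.0142, 0.105]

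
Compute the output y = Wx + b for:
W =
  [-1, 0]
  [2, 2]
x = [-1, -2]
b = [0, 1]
y = [1, -5]

Wx = [-1×-1 + 0×-2, 2×-1 + 2×-2]
   = [1, -6]
y = Wx + b = [1 + 0, -6 + 1] = [1, -5]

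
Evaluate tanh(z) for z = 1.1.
0.8005

tanh(1.1) = (e^(1.1) - e^(-1.1))/(e^(1.1) + e^(-1.1)) = 0.8005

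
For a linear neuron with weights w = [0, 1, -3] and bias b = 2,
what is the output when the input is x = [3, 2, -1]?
y = 7

y = (0)(3) + (1)(2) + (-3)(-1) + 2 = 7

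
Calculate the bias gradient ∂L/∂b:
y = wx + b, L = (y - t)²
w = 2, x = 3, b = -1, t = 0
∂L/∂b = 10

y = wx + b = (2)(3) + -1 = 5
∂L/∂y = 2(y - t) = 2(5 - 0) = 10
∂y/∂b = 1
∂L/∂b = ∂L/∂y · ∂y/∂b = 10 × 1 = 10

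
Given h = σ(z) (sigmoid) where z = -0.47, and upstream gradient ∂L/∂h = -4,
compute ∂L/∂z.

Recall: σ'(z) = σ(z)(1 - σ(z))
∂L/∂z = -0.9467

σ(-0.47) = 0.3846
σ'(-0.47) = σ(-0.47)(1 - σ(-0.47)) = 0.3846 × 0.6154 = 0.2367
∂L/∂z = ∂L/∂h · σ'(z) = -4 × 0.2367 = -0.9467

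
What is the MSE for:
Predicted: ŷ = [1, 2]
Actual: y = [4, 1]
MSE = 5

MSE = (1/2)((1-4)² + (2-1)²) = (1/2)(9 + 1) = 5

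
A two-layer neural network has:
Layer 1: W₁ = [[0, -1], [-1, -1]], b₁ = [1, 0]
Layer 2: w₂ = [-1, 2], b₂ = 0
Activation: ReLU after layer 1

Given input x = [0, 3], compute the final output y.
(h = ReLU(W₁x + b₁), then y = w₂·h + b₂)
y = 0

Layer 1 pre-activation: z₁ = [-2, -3]
After ReLU: h = [0, 0]
Layer 2 output: y = -1×0 + 2×0 + 0 = 0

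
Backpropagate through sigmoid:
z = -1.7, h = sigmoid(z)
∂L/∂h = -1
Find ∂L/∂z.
∂L/∂z = -0.1306

σ(-1.7) = 0.1545
σ'(-1.7) = σ(-1.7)(1 - σ(-1.7)) = 0.1545 × 0.8455 = 0.1306
∂L/∂z = ∂L/∂h · σ'(z) = -1 × 0.1306 = -0.1306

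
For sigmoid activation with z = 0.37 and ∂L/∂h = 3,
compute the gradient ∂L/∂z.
∂L/∂z = 0.7249

σ(0.37) = 0.5915
σ'(0.37) = σ(0.37)(1 - σ(0.37)) = 0.5915 × 0.4085 = 0.2416
∂L/∂z = ∂L/∂h · σ'(z) = 3 × 0.2416 = 0.7249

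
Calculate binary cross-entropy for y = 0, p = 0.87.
L = 2.04

L = -0·log(0.87) - 1·log(0.13) = -log(0.13) = 2.04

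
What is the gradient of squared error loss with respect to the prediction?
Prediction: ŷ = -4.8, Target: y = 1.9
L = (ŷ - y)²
∂L/∂ŷ = -13.4

∂L/∂ŷ = 2(ŷ - y) = 2(-4.8 - 1.9) = 2(-6.7) = -13.4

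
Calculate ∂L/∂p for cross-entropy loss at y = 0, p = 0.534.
∂L/∂p = 2.146

∂L/∂p = -y/p + (1-y)/(1-p) = 0 + 1/0.466 = 2.146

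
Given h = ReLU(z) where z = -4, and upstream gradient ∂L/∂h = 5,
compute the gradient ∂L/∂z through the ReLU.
∂L/∂z = 0

h = ReLU(-4) = 0
Since z < 0: ∂h/∂z = 0
∂L/∂z = ∂L/∂h · ∂h/∂z = 5 × 0 = 0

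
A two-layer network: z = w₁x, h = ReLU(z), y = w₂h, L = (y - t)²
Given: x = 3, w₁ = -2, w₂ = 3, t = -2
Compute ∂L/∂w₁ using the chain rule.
∂L/∂w₁ = 0

Forward pass:
z = w₁x = -2×3 = -6
h = ReLU(-6) = 0
y = w₂h = 3×0 = 0

Backward pass:
∂L/∂y = 2(y - t) = 2(0 - -2) = 4
∂y/∂h = w₂ = 3
∂h/∂z = 0 (ReLU derivative)
∂z/∂w₁ = x = 3

∂L/∂w₁ = 4 × 3 × 0 × 3 = 0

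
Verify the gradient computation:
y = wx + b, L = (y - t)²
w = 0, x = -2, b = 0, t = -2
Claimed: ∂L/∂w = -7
Incorrect

y = (0)(-2) + 0 = 0
∂L/∂y = 2(y - t) = 2(0 - -2) = 4
∂y/∂w = x = -2
∂L/∂w = 4 × -2 = -8

Claimed value: -7
Incorrect: The correct gradient is -8.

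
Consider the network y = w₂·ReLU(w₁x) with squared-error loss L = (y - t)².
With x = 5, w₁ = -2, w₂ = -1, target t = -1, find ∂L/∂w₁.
∂L/∂w₁ = 0

Forward pass:
z = w₁x = -2×5 = -10
h = ReLU(-10) = 0
y = w₂h = -1×0 = 0

Backward pass:
∂L/∂y = 2(y - t) = 2(0 - -1) = 2
∂y/∂h = w₂ = -1
∂h/∂z = 0 (ReLU derivative)
∂z/∂w₁ = x = 5

∂L/∂w₁ = 2 × -1 × 0 × 5 = 0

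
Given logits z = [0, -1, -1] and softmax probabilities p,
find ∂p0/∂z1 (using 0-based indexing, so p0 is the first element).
∂p0/∂z1 = -0.1221

p = softmax(z) = [0.5761, 0.2119, 0.2119]
p0 = 0.5761, p1 = 0.2119

∂p0/∂z1 = -p0 × p1 = -0.5761 × 0.2119 = -0.1221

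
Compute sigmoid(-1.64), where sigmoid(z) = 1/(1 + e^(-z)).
0.1625

sigmoid(-1.64) = 1/(1 + e^(1.64)) = 1/(1 + 5.155) = 0.1625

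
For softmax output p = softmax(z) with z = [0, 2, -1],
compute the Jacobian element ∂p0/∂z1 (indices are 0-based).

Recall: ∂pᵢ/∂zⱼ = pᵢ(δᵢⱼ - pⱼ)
∂p0/∂z1 = -0.09636

p = softmax(z) = [0.1142, 0.8438, 0.04201]
p0 = 0.1142, p1 = 0.8438

∂p0/∂z1 = -p0 × p1 = -0.1142 × 0.8438 = -0.09636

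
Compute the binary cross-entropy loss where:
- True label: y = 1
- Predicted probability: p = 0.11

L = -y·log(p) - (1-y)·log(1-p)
L = 2.207

L = -1·log(0.11) - 0·log(0.89) = -log(0.11) = 2.207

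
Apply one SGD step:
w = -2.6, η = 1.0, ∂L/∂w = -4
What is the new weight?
w_new = 1.4

w_new = w - η·∂L/∂w = -2.6 - 1.0×(-4) = -2.6 - (-4) = 1.4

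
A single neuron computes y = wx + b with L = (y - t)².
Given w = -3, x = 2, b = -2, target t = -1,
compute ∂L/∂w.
∂L/∂w = -28

y = wx + b = (-3)(2) + -2 = -8
∂L/∂y = 2(y - t) = 2(-8 - -1) = -14
∂y/∂w = x = 2
∂L/∂w = ∂L/∂y · ∂y/∂w = -14 × 2 = -28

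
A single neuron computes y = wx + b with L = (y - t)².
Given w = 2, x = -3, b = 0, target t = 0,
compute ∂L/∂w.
∂L/∂w = 36

y = wx + b = (2)(-3) + 0 = -6
∂L/∂y = 2(y - t) = 2(-6 - 0) = -12
∂y/∂w = x = -3
∂L/∂w = ∂L/∂y · ∂y/∂w = -12 × -3 = 36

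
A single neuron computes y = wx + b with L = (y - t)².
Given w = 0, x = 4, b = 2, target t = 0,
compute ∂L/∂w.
∂L/∂w = 16

y = wx + b = (0)(4) + 2 = 2
∂L/∂y = 2(y - t) = 2(2 - 0) = 4
∂y/∂w = x = 4
∂L/∂w = ∂L/∂y · ∂y/∂w = 4 × 4 = 16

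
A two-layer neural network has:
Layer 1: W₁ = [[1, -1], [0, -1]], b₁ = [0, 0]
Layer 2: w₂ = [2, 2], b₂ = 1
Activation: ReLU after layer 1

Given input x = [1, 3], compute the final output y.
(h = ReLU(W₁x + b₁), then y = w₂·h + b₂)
y = 1

Layer 1 pre-activation: z₁ = [-2, -3]
After ReLU: h = [0, 0]
Layer 2 output: y = 2×0 + 2×0 + 1 = 1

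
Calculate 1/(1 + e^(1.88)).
0.1324

sigmoid(-1.88) = 1/(1 + e^(1.88)) = 1/(1 + 6.554) = 0.1324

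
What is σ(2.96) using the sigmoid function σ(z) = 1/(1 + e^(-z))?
0.9507

sigmoid(2.96) = 1/(1 + e^(-2.96)) = 1/(1 + 0.05182) = 0.9507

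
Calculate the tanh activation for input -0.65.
-0.5717

tanh(-0.65) = (e^(-0.65) - e^(0.65))/(e^(-0.65) + e^(0.65)) = -0.5717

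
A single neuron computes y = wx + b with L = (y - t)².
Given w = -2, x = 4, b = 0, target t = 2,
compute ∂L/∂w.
∂L/∂w = -80

y = wx + b = (-2)(4) + 0 = -8
∂L/∂y = 2(y - t) = 2(-8 - 2) = -20
∂y/∂w = x = 4
∂L/∂w = ∂L/∂y · ∂y/∂w = -20 × 4 = -80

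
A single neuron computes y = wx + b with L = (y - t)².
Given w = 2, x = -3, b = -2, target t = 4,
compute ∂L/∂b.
∂L/∂b = -24

y = wx + b = (2)(-3) + -2 = -8
∂L/∂y = 2(y - t) = 2(-8 - 4) = -24
∂y/∂b = 1
∂L/∂b = ∂L/∂y · ∂y/∂b = -24 × 1 = -24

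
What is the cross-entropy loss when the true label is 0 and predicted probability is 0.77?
L = 1.47

L = -0·log(0.77) - 1·log(0.23) = -log(0.23) = 1.47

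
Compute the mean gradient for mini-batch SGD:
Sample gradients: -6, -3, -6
Average gradient = -5

Average = (1/3)(-6 + -3 + -6) = -15/3 = -5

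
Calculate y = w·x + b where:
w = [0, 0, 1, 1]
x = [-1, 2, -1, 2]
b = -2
y = -1

y = (0)(-1) + (0)(2) + (1)(-1) + (1)(2) + -2 = -1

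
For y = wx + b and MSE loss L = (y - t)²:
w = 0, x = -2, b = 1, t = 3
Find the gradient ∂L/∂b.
∂L/∂b = -4

y = wx + b = (0)(-2) + 1 = 1
∂L/∂y = 2(y - t) = 2(1 - 3) = -4
∂y/∂b = 1
∂L/∂b = ∂L/∂y · ∂y/∂b = -4 × 1 = -4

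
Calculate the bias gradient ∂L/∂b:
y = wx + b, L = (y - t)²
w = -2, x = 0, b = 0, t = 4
∂L/∂b = -8

y = wx + b = (-2)(0) + 0 = 0
∂L/∂y = 2(y - t) = 2(0 - 4) = -8
∂y/∂b = 1
∂L/∂b = ∂L/∂y · ∂y/∂b = -8 × 1 = -8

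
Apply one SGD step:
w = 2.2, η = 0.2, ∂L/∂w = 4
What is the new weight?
w_new = 1.4

w_new = w - η·∂L/∂w = 2.2 - 0.2×(4) = 2.2 - (0.8) = 1.4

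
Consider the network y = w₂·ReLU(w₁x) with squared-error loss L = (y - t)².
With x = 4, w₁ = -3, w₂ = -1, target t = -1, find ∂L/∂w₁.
∂L/∂w₁ = 0

Forward pass:
z = w₁x = -3×4 = -12
h = ReLU(-12) = 0
y = w₂h = -1×0 = 0

Backward pass:
∂L/∂y = 2(y - t) = 2(0 - -1) = 2
∂y/∂h = w₂ = -1
∂h/∂z = 0 (ReLU derivative)
∂z/∂w₁ = x = 4

∂L/∂w₁ = 2 × -1 × 0 × 4 = 0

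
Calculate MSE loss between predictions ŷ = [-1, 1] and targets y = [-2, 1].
MSE = 0.5

MSE = (1/2)((-1--2)² + (1-1)²) = (1/2)(1 + 0) = 0.5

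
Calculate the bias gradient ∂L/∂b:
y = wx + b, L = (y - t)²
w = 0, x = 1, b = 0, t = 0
∂L/∂b = 0

y = wx + b = (0)(1) + 0 = 0
∂L/∂y = 2(y - t) = 2(0 - 0) = 0
∂y/∂b = 1
∂L/∂b = ∂L/∂y · ∂y/∂b = 0 × 1 = 0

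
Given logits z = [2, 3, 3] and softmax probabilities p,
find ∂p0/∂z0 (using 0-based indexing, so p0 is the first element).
∂p0/∂z0 = 0.1312

p = softmax(z) = [0.1554, 0.4223, 0.4223]
p0 = 0.1554

∂p0/∂z0 = p0(1 - p0) = 0.1554 × (1 - 0.1554) = 0.1312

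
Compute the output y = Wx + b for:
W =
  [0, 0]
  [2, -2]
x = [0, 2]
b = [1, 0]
y = [1, -4]

Wx = [0×0 + 0×2, 2×0 + -2×2]
   = [0, -4]
y = Wx + b = [0 + 1, -4 + 0] = [1, -4]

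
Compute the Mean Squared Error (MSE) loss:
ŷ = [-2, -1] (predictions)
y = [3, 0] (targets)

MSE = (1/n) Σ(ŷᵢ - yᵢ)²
MSE = 13

MSE = (1/2)((-2-3)² + (-1-0)²) = (1/2)(25 + 1) = 13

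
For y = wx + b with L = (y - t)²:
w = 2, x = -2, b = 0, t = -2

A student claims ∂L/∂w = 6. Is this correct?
Incorrect

y = (2)(-2) + 0 = -4
∂L/∂y = 2(y - t) = 2(-4 - -2) = -4
∂y/∂w = x = -2
∂L/∂w = -4 × -2 = 8

Claimed value: 6
Incorrect: The correct gradient is 8.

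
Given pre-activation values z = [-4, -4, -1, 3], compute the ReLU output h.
h = [0, 0, 0, 3]

ReLU applied element-wise: max(0,-4)=0, max(0,-4)=0, max(0,-1)=0, max(0,3)=3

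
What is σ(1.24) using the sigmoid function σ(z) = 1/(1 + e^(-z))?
0.7756

sigmoid(1.24) = 1/(1 + e^(-1.24)) = 1/(1 + 0.2894) = 0.7756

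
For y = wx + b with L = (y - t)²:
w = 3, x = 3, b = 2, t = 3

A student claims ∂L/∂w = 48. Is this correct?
Correct

y = (3)(3) + 2 = 11
∂L/∂y = 2(y - t) = 2(11 - 3) = 16
∂y/∂w = x = 3
∂L/∂w = 16 × 3 = 48

Claimed value: 48
Correct: The correct gradient is 48.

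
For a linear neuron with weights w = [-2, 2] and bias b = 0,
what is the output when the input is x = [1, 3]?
y = 4

y = (-2)(1) + (2)(3) + 0 = 4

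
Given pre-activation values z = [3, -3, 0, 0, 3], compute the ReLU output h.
h = [3, 0, 0, 0, 3]

ReLU applied element-wise: max(0,3)=3, max(0,-3)=0, max(0,0)=0, max(0,0)=0, max(0,3)=3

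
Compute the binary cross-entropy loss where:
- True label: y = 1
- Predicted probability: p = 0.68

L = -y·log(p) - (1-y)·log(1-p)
L = 0.3857

L = -1·log(0.68) - 0·log(0.32) = -log(0.68) = 0.3857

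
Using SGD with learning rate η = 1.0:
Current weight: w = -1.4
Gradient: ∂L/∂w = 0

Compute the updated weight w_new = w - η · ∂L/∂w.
w_new = -1.4

w_new = w - η·∂L/∂w = -1.4 - 1.0×(0) = -1.4 - (0) = -1.4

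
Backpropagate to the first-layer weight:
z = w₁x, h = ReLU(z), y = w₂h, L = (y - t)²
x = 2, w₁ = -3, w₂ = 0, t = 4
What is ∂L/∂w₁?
∂L/∂w₁ = 0

Forward pass:
z = w₁x = -3×2 = -6
h = ReLU(-6) = 0
y = w₂h = 0×0 = 0

Backward pass:
∂L/∂y = 2(y - t) = 2(0 - 4) = -8
∂y/∂h = w₂ = 0
∂h/∂z = 0 (ReLU derivative)
∂z/∂w₁ = x = 2

∂L/∂w₁ = -8 × 0 × 0 × 2 = 0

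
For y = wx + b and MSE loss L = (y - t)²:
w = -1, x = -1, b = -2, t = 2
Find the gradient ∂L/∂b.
∂L/∂b = -6

y = wx + b = (-1)(-1) + -2 = -1
∂L/∂y = 2(y - t) = 2(-1 - 2) = -6
∂y/∂b = 1
∂L/∂b = ∂L/∂y · ∂y/∂b = -6 × 1 = -6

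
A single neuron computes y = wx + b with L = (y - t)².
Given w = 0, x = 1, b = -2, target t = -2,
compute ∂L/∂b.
∂L/∂b = 0

y = wx + b = (0)(1) + -2 = -2
∂L/∂y = 2(y - t) = 2(-2 - -2) = 0
∂y/∂b = 1
∂L/∂b = ∂L/∂y · ∂y/∂b = 0 × 1 = 0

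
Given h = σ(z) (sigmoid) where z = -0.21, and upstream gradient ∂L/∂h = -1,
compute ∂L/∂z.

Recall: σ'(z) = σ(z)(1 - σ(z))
∂L/∂z = -0.2473

σ(-0.21) = 0.4477
σ'(-0.21) = σ(-0.21)(1 - σ(-0.21)) = 0.4477 × 0.5523 = 0.2473
∂L/∂z = ∂L/∂h · σ'(z) = -1 × 0.2473 = -0.2473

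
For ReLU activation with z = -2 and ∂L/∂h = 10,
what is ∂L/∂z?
∂L/∂z = 0

h = ReLU(-2) = 0
Since z < 0: ∂h/∂z = 0
∂L/∂z = ∂L/∂h · ∂h/∂z = 10 × 0 = 0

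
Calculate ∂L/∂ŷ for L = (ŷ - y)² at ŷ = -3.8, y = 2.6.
∂L/∂ŷ = -12.8

∂L/∂ŷ = 2(ŷ - y) = 2(-3.8 - 2.6) = 2(-6.4) = -12.8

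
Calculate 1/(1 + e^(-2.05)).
0.8859

sigmoid(2.05) = 1/(1 + e^(-2.05)) = 1/(1 + 0.1287) = 0.8859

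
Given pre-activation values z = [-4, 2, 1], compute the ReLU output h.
h = [0, 2, 1]

ReLU applied element-wise: max(0,-4)=0, max(0,2)=2, max(0,1)=1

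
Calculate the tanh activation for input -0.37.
-0.354

tanh(-0.37) = (e^(-0.37) - e^(0.37))/(e^(-0.37) + e^(0.37)) = -0.354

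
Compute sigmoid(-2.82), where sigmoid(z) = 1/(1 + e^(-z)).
0.05625

sigmoid(-2.82) = 1/(1 + e^(2.82)) = 1/(1 + 16.78) = 0.05625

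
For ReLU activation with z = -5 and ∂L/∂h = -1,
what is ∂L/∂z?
∂L/∂z = 0

h = ReLU(-5) = 0
Since z < 0: ∂h/∂z = 0
∂L/∂z = ∂L/∂h · ∂h/∂z = -1 × 0 = 0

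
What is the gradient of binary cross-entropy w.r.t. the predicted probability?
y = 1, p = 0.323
∂L/∂p = -3.096

∂L/∂p = -y/p + (1-y)/(1-p) = -1/0.323 + 0 = -3.096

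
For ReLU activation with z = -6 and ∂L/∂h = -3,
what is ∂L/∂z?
∂L/∂z = 0

h = ReLU(-6) = 0
Since z < 0: ∂h/∂z = 0
∂L/∂z = ∂L/∂h · ∂h/∂z = -3 × 0 = 0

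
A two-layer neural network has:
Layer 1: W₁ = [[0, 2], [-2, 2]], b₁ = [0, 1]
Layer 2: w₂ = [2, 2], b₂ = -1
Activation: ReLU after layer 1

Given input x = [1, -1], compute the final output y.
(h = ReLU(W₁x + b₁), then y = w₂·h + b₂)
y = -1

Layer 1 pre-activation: z₁ = [-2, -3]
After ReLU: h = [0, 0]
Layer 2 output: y = 2×0 + 2×0 + -1 = -1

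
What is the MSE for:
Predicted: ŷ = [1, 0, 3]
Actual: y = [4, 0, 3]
MSE = 3

MSE = (1/3)((1-4)² + (0-0)² + (3-3)²) = (1/3)(9 + 0 + 0) = 3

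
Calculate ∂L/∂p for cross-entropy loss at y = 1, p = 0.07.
∂L/∂p = -14.29

∂L/∂p = -y/p + (1-y)/(1-p) = -1/0.07 + 0 = -14.29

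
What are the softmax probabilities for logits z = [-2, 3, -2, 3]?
p = [0.0033, 0.4967, 0.0033, 0.4967]

exp(z) = [0.1353, 20.09, 0.1353, 20.09]
Sum = 40.44
p = [0.0033, 0.4967, 0.0033, 0.4967]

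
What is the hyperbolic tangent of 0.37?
0.354

tanh(0.37) = (e^(0.37) - e^(-0.37))/(e^(0.37) + e^(-0.37)) = 0.354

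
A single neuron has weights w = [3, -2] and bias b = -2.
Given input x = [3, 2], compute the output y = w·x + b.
y = 3

y = (3)(3) + (-2)(2) + -2 = 3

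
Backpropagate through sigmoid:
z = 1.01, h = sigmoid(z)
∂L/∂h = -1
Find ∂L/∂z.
∂L/∂z = -0.1957

σ(1.01) = 0.733
σ'(1.01) = σ(1.01)(1 - σ(1.01)) = 0.733 × 0.267 = 0.1957
∂L/∂z = ∂L/∂h · σ'(z) = -1 × 0.1957 = -0.1957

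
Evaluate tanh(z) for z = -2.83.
-0.9931

tanh(-2.83) = (e^(-2.83) - e^(2.83))/(e^(-2.83) + e^(2.83)) = -0.9931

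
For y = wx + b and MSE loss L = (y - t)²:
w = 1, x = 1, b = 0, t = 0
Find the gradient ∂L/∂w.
∂L/∂w = 2

y = wx + b = (1)(1) + 0 = 1
∂L/∂y = 2(y - t) = 2(1 - 0) = 2
∂y/∂w = x = 1
∂L/∂w = ∂L/∂y · ∂y/∂w = 2 × 1 = 2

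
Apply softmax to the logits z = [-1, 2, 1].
p = [0.0351, 0.7054, 0.2595]

exp(z) = [0.3679, 7.389, 2.718]
Sum = 10.48
p = [0.0351, 0.7054, 0.2595]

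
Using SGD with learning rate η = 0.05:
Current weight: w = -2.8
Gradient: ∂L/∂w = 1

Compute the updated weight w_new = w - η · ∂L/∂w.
w_new = -2.85

w_new = w - η·∂L/∂w = -2.8 - 0.05×(1) = -2.8 - (0.05) = -2.85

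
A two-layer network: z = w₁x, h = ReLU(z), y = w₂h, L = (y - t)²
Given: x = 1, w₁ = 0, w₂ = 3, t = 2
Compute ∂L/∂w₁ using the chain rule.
∂L/∂w₁ = 0

Forward pass:
z = w₁x = 0×1 = 0
h = ReLU(0) = 0
y = w₂h = 3×0 = 0

Backward pass:
∂L/∂y = 2(y - t) = 2(0 - 2) = -4
∂y/∂h = w₂ = 3
∂h/∂z = 0 (ReLU derivative)
∂z/∂w₁ = x = 1

∂L/∂w₁ = -4 × 3 × 0 × 1 = 0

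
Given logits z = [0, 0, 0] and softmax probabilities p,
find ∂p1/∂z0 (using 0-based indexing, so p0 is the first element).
∂p1/∂z0 = -0.1111

p = softmax(z) = [0.3333, 0.3333, 0.3333]
p1 = 0.3333, p0 = 0.3333

∂p1/∂z0 = -p1 × p0 = -0.3333 × 0.3333 = -0.1111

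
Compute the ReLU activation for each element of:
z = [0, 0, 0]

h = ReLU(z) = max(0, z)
h = [0, 0, 0]

ReLU applied element-wise: max(0,0)=0, max(0,0)=0, max(0,0)=0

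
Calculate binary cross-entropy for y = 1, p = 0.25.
L = 1.386

L = -1·log(0.25) - 0·log(0.75) = -log(0.25) = 1.386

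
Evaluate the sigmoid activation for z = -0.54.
0.3682

sigmoid(-0.54) = 1/(1 + e^(0.54)) = 1/(1 + 1.716) = 0.3682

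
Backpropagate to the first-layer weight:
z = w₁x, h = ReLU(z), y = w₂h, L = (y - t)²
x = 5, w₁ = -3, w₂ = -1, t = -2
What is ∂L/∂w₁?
∂L/∂w₁ = 0

Forward pass:
z = w₁x = -3×5 = -15
h = ReLU(-15) = 0
y = w₂h = -1×0 = 0

Backward pass:
∂L/∂y = 2(y - t) = 2(0 - -2) = 4
∂y/∂h = w₂ = -1
∂h/∂z = 0 (ReLU derivative)
∂z/∂w₁ = x = 5

∂L/∂w₁ = 4 × -1 × 0 × 5 = 0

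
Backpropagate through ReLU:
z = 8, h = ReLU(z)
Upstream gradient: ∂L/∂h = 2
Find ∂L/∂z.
∂L/∂z = 2

h = ReLU(8) = 8
Since z > 0: ∂h/∂z = 1
∂L/∂z = ∂L/∂h · ∂h/∂z = 2 × 1 = 2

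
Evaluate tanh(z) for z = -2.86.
-0.9935

tanh(-2.86) = (e^(-2.86) - e^(2.86))/(e^(-2.86) + e^(2.86)) = -0.9935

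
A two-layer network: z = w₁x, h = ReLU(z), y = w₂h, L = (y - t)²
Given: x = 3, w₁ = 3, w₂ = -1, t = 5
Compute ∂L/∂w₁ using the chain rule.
∂L/∂w₁ = 84

Forward pass:
z = w₁x = 3×3 = 9
h = ReLU(9) = 9
y = w₂h = -1×9 = -9

Backward pass:
∂L/∂y = 2(y - t) = 2(-9 - 5) = -28
∂y/∂h = w₂ = -1
∂h/∂z = 1 (ReLU derivative)
∂z/∂w₁ = x = 3

∂L/∂w₁ = -28 × -1 × 1 × 3 = 84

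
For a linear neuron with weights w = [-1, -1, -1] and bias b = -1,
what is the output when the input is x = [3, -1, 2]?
y = -5

y = (-1)(3) + (-1)(-1) + (-1)(2) + -1 = -5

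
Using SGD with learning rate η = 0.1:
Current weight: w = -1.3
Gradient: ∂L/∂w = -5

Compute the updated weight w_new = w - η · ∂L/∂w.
w_new = -0.8

w_new = w - η·∂L/∂w = -1.3 - 0.1×(-5) = -1.3 - (-0.5) = -0.8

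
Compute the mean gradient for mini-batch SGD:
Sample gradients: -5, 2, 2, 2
Average gradient = 0.25

Average = (1/4)(-5 + 2 + 2 + 2) = 1/4 = 0.25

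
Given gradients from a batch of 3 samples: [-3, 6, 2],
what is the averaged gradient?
Average gradient = 1.667

Average = (1/3)(-3 + 6 + 2) = 5/3 = 1.667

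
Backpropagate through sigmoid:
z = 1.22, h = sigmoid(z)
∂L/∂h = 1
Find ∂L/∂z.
∂L/∂z = 0.176

σ(1.22) = 0.7721
σ'(1.22) = σ(1.22)(1 - σ(1.22)) = 0.7721 × 0.2279 = 0.176
∂L/∂z = ∂L/∂h · σ'(z) = 1 × 0.176 = 0.176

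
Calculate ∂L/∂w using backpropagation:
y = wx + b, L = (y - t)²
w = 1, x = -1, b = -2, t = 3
∂L/∂w = 12

y = wx + b = (1)(-1) + -2 = -3
∂L/∂y = 2(y - t) = 2(-3 - 3) = -12
∂y/∂w = x = -1
∂L/∂w = ∂L/∂y · ∂y/∂w = -12 × -1 = 12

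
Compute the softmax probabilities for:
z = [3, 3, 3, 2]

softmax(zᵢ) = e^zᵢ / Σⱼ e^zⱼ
p = [0.2969, 0.2969, 0.2969, 0.1092]

exp(z) = [20.09, 20.09, 20.09, 7.389]
Sum = 67.65
p = [0.2969, 0.2969, 0.2969, 0.1092]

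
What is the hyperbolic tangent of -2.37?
-0.9827

tanh(-2.37) = (e^(-2.37) - e^(2.37))/(e^(-2.37) + e^(2.37)) = -0.9827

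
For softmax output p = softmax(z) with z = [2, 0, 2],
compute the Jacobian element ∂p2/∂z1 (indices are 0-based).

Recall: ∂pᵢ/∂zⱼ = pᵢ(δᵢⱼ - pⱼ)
∂p2/∂z1 = -0.02968

p = softmax(z) = [0.4683, 0.06338, 0.4683]
p2 = 0.4683, p1 = 0.06338

∂p2/∂z1 = -p2 × p1 = -0.4683 × 0.06338 = -0.02968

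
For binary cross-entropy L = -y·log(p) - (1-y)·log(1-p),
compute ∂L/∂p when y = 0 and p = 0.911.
∂L/∂p = 11.24

∂L/∂p = -y/p + (1-y)/(1-p) = 0 + 1/0.089 = 11.24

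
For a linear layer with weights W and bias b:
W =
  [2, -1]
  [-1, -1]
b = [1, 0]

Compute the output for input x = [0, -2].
y = [3, 2]

Wx = [2×0 + -1×-2, -1×0 + -1×-2]
   = [2, 2]
y = Wx + b = [2 + 1, 2 + 0] = [3, 2]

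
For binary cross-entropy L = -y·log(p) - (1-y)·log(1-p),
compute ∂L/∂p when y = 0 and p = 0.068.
∂L/∂p = 1.073

∂L/∂p = -y/p + (1-y)/(1-p) = 0 + 1/0.932 = 1.073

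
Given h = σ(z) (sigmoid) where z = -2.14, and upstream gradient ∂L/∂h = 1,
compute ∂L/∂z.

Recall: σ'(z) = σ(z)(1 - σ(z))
∂L/∂z = 0.09419

σ(-2.14) = 0.1053
σ'(-2.14) = σ(-2.14)(1 - σ(-2.14)) = 0.1053 × 0.8947 = 0.09419
∂L/∂z = ∂L/∂h · σ'(z) = 1 × 0.09419 = 0.09419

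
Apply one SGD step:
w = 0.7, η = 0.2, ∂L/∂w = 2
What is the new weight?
w_new = 0.3

w_new = w - η·∂L/∂w = 0.7 - 0.2×(2) = 0.7 - (0.4) = 0.3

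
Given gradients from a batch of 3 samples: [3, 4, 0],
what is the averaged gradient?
Average gradient = 2.333

Average = (1/3)(3 + 4 + 0) = 7/3 = 2.333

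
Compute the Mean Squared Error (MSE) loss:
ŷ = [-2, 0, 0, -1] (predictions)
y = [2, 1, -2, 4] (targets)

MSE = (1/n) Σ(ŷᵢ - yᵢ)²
MSE = 11.5

MSE = (1/4)((-2-2)² + (0-1)² + (0--2)² + (-1-4)²) = (1/4)(16 + 1 + 4 + 25) = 11.5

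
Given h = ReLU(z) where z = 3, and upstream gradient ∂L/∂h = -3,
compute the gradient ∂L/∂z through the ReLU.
∂L/∂z = -3

h = ReLU(3) = 3
Since z > 0: ∂h/∂z = 1
∂L/∂z = ∂L/∂h · ∂h/∂z = -3 × 1 = -3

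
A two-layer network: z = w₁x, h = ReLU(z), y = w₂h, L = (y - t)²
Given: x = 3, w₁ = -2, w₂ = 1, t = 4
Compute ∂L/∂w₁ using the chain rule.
∂L/∂w₁ = 0

Forward pass:
z = w₁x = -2×3 = -6
h = ReLU(-6) = 0
y = w₂h = 1×0 = 0

Backward pass:
∂L/∂y = 2(y - t) = 2(0 - 4) = -8
∂y/∂h = w₂ = 1
∂h/∂z = 0 (ReLU derivative)
∂z/∂w₁ = x = 3

∂L/∂w₁ = -8 × 1 × 0 × 3 = 0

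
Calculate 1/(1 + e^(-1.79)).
0.8569

sigmoid(1.79) = 1/(1 + e^(-1.79)) = 1/(1 + 0.167) = 0.8569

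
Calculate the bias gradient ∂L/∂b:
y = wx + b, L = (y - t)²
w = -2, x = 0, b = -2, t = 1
∂L/∂b = -6

y = wx + b = (-2)(0) + -2 = -2
∂L/∂y = 2(y - t) = 2(-2 - 1) = -6
∂y/∂b = 1
∂L/∂b = ∂L/∂y · ∂y/∂b = -6 × 1 = -6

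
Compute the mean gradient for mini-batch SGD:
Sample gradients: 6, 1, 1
Average gradient = 2.667

Average = (1/3)(6 + 1 + 1) = 8/3 = 2.667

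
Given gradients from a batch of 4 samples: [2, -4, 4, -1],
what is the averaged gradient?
Average gradient = 0.25

Average = (1/4)(2 + -4 + 4 + -1) = 1/4 = 0.25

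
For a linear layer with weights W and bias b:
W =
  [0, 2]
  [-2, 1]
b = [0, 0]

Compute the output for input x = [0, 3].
y = [6, 3]

Wx = [0×0 + 2×3, -2×0 + 1×3]
   = [6, 3]
y = Wx + b = [6 + 0, 3 + 0] = [6, 3]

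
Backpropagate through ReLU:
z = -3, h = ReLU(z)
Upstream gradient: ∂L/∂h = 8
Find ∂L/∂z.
∂L/∂z = 0

h = ReLU(-3) = 0
Since z < 0: ∂h/∂z = 0
∂L/∂z = ∂L/∂h · ∂h/∂z = 8 × 0 = 0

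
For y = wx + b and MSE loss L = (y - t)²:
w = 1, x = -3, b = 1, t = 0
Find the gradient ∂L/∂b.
∂L/∂b = -4

y = wx + b = (1)(-3) + 1 = -2
∂L/∂y = 2(y - t) = 2(-2 - 0) = -4
∂y/∂b = 1
∂L/∂b = ∂L/∂y · ∂y/∂b = -4 × 1 = -4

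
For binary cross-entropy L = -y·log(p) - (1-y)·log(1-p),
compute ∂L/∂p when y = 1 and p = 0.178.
∂L/∂p = -5.618

∂L/∂p = -y/p + (1-y)/(1-p) = -1/0.178 + 0 = -5.618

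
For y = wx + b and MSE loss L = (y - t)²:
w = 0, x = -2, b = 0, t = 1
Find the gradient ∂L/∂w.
∂L/∂w = 4

y = wx + b = (0)(-2) + 0 = 0
∂L/∂y = 2(y - t) = 2(0 - 1) = -2
∂y/∂w = x = -2
∂L/∂w = ∂L/∂y · ∂y/∂w = -2 × -2 = 4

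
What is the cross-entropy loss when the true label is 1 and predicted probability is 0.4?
L = 0.9163

L = -1·log(0.4) - 0·log(0.6) = -log(0.4) = 0.9163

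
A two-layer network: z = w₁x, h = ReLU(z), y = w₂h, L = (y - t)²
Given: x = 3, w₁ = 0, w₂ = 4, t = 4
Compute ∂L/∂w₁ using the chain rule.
∂L/∂w₁ = 0

Forward pass:
z = w₁x = 0×3 = 0
h = ReLU(0) = 0
y = w₂h = 4×0 = 0

Backward pass:
∂L/∂y = 2(y - t) = 2(0 - 4) = -8
∂y/∂h = w₂ = 4
∂h/∂z = 0 (ReLU derivative)
∂z/∂w₁ = x = 3

∂L/∂w₁ = -8 × 4 × 0 × 3 = 0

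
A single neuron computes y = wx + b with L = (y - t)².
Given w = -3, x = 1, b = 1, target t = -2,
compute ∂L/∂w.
∂L/∂w = 0

y = wx + b = (-3)(1) + 1 = -2
∂L/∂y = 2(y - t) = 2(-2 - -2) = 0
∂y/∂w = x = 1
∂L/∂w = ∂L/∂y · ∂y/∂w = 0 × 1 = 0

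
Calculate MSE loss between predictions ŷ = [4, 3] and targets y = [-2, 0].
MSE = 22.5

MSE = (1/2)((4--2)² + (3-0)²) = (1/2)(36 + 9) = 22.5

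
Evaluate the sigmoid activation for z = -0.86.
0.2973

sigmoid(-0.86) = 1/(1 + e^(0.86)) = 1/(1 + 2.363) = 0.2973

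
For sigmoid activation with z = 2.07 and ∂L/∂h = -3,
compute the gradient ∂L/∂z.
∂L/∂z = -0.2985

σ(2.07) = 0.888
σ'(2.07) = σ(2.07)(1 - σ(2.07)) = 0.888 × 0.112 = 0.09949
∂L/∂z = ∂L/∂h · σ'(z) = -3 × 0.09949 = -0.2985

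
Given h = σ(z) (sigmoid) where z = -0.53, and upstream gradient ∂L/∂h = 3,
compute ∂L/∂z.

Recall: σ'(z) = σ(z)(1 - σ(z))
∂L/∂z = 0.6997

σ(-0.53) = 0.3705
σ'(-0.53) = σ(-0.53)(1 - σ(-0.53)) = 0.3705 × 0.6295 = 0.2332
∂L/∂z = ∂L/∂h · σ'(z) = 3 × 0.2332 = 0.6997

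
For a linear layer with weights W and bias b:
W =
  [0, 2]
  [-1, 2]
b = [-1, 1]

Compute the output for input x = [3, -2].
y = [-5, -6]

Wx = [0×3 + 2×-2, -1×3 + 2×-2]
   = [-4, -7]
y = Wx + b = [-4 + -1, -7 + 1] = [-5, -6]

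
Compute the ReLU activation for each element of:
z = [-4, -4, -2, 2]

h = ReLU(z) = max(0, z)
h = [0, 0, 0, 2]

ReLU applied element-wise: max(0,-4)=0, max(0,-4)=0, max(0,-2)=0, max(0,2)=2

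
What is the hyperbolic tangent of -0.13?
-0.1293

tanh(-0.13) = (e^(-0.13) - e^(0.13))/(e^(-0.13) + e^(0.13)) = -0.1293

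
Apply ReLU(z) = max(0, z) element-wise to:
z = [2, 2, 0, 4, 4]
h = [2, 2, 0, 4, 4]

ReLU applied element-wise: max(0,2)=2, max(0,2)=2, max(0,0)=0, max(0,4)=4, max(0,4)=4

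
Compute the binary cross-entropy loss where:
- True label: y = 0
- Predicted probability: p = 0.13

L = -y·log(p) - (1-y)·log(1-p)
L = 0.1393

L = -0·log(0.13) - 1·log(0.87) = -log(0.87) = 0.1393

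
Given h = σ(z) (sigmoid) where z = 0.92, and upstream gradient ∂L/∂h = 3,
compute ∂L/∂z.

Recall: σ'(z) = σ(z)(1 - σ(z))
∂L/∂z = 0.6113

σ(0.92) = 0.715
σ'(0.92) = σ(0.92)(1 - σ(0.92)) = 0.715 × 0.285 = 0.2038
∂L/∂z = ∂L/∂h · σ'(z) = 3 × 0.2038 = 0.6113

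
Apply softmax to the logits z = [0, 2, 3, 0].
p = [0.0339, 0.2507, 0.6815, 0.0339]

exp(z) = [1, 7.389, 20.09, 1]
Sum = 29.47
p = [0.0339, 0.2507, 0.6815, 0.0339]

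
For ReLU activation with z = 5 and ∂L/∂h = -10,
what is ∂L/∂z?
∂L/∂z = -10

h = ReLU(5) = 5
Since z > 0: ∂h/∂z = 1
∂L/∂z = ∂L/∂h · ∂h/∂z = -10 × 1 = -10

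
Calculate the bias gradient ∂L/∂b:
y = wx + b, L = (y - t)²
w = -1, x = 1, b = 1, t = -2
∂L/∂b = 4

y = wx + b = (-1)(1) + 1 = 0
∂L/∂y = 2(y - t) = 2(0 - -2) = 4
∂y/∂b = 1
∂L/∂b = ∂L/∂y · ∂y/∂b = 4 × 1 = 4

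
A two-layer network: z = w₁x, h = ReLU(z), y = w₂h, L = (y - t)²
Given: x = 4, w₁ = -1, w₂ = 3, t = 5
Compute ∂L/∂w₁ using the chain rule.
∂L/∂w₁ = 0

Forward pass:
z = w₁x = -1×4 = -4
h = ReLU(-4) = 0
y = w₂h = 3×0 = 0

Backward pass:
∂L/∂y = 2(y - t) = 2(0 - 5) = -10
∂y/∂h = w₂ = 3
∂h/∂z = 0 (ReLU derivative)
∂z/∂w₁ = x = 4

∂L/∂w₁ = -10 × 3 × 0 × 4 = 0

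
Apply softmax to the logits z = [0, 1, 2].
p = [0.09, 0.2447, 0.6652]

exp(z) = [1, 2.718, 7.389]
Sum = 11.11
p = [0.09, 0.2447, 0.6652]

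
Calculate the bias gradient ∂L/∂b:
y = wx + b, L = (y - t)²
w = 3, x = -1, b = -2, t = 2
∂L/∂b = -14

y = wx + b = (3)(-1) + -2 = -5
∂L/∂y = 2(y - t) = 2(-5 - 2) = -14
∂y/∂b = 1
∂L/∂b = ∂L/∂y · ∂y/∂b = -14 × 1 = -14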